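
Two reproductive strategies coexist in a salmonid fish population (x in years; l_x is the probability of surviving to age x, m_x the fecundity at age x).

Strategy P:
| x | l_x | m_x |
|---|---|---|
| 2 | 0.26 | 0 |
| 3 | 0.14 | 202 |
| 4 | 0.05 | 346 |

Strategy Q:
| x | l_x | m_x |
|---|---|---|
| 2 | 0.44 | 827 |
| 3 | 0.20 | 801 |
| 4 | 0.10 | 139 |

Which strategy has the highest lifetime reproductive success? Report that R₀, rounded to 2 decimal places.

537.98

Strategy P: R₀ = 0.26×0 + 0.14×202 + 0.05×346 = 45.5800
Strategy Q: R₀ = 0.44×827 + 0.20×801 + 0.10×139 = 537.9800
Highest R₀: strategy Q with 537.9800.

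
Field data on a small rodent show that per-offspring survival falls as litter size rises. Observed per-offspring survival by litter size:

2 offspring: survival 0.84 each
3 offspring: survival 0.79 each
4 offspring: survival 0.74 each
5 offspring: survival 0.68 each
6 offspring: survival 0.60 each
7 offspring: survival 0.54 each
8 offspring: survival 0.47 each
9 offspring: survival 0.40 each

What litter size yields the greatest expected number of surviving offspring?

7

Expected surviving offspring = c × s(c):
  c=2: 2 × 0.84 = 1.680
  c=3: 3 × 0.79 = 2.370
  c=4: 4 × 0.74 = 2.960
  c=5: 5 × 0.68 = 3.400
  c=6: 6 × 0.60 = 3.600
  c=7: 7 × 0.54 = 3.780
  c=8: 8 × 0.47 = 3.760
  c=9: 9 × 0.40 = 3.600
Maximum at c = 7 (3.780 surviving offspring).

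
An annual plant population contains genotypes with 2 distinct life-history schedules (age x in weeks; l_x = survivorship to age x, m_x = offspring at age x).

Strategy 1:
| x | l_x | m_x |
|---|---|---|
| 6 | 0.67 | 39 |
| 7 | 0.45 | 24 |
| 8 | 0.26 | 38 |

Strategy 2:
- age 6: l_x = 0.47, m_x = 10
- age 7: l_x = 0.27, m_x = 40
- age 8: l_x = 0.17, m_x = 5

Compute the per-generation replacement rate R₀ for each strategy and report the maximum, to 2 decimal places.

46.81

Strategy 1: R₀ = 0.67×39 + 0.45×24 + 0.26×38 = 46.8100
Strategy 2: R₀ = 0.47×10 + 0.27×40 + 0.17×5 = 16.3500
Highest R₀: strategy 1 with 46.8100.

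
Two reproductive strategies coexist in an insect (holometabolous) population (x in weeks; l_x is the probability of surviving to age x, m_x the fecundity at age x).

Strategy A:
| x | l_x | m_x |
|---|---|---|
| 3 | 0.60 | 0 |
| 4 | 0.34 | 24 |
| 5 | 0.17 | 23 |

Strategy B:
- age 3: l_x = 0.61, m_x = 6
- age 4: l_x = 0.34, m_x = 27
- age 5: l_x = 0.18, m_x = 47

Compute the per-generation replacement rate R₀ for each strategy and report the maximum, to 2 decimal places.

21.30

Strategy A: R₀ = 0.60×0 + 0.34×24 + 0.17×23 = 12.0700
Strategy B: R₀ = 0.61×6 + 0.34×27 + 0.18×47 = 21.3000
Highest R₀: strategy B with 21.3000.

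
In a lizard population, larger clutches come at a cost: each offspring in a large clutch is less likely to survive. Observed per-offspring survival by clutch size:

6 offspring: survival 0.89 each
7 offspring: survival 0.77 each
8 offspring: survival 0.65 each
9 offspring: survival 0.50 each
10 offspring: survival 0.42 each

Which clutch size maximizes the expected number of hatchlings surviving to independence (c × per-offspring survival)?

7

Expected hatchlings surviving to independence = c × s(c):
  c=6: 6 × 0.89 = 5.340
  c=7: 7 × 0.77 = 5.390
  c=8: 8 × 0.65 = 5.200
  c=9: 9 × 0.50 = 4.500
  c=10: 10 × 0.42 = 4.200
Maximum at c = 7 (5.390 hatchlings surviving to independence).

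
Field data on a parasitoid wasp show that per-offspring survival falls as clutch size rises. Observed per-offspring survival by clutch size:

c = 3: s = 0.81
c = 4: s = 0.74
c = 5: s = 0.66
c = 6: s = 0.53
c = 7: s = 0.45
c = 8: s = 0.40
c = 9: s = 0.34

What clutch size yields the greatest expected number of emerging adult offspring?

5

Expected emerging adult offspring = c × s(c):
  c=3: 3 × 0.81 = 2.430
  c=4: 4 × 0.74 = 2.960
  c=5: 5 × 0.66 = 3.300
  c=6: 6 × 0.53 = 3.180
  c=7: 7 × 0.45 = 3.150
  c=8: 8 × 0.40 = 3.200
  c=9: 9 × 0.34 = 3.060
Maximum at c = 5 (3.300 emerging adult offspring).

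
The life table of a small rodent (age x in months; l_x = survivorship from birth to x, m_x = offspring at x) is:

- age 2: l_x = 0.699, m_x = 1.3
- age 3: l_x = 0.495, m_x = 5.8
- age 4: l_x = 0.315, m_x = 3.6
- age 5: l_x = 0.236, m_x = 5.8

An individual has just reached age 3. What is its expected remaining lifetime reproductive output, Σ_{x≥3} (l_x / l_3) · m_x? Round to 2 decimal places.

l_3 = 0.495. Conditional survival from age 3 to x is l_x / l_3.
  x=3: (0.495/0.495) × 5.8 = 5.8000
  x=4: (0.315/0.495) × 3.6 = 2.2909
  x=5: (0.236/0.495) × 5.8 = 2.7653
Sum = 5.8000 + 2.2909 + 2.7653 = 10.8562

10.86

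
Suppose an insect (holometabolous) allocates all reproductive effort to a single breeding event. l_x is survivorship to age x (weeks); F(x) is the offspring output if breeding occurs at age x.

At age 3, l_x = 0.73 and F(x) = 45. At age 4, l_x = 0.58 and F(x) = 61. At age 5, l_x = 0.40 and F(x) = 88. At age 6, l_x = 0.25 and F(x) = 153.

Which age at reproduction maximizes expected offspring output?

Expected offspring if breeding at age x = l_x × F(x):
  age 3: 0.73 × 45 = 32.850
  age 4: 0.58 × 61 = 35.380
  age 5: 0.40 × 88 = 35.200
  age 6: 0.25 × 153 = 38.250
Maximum at age 6 (38.250).

6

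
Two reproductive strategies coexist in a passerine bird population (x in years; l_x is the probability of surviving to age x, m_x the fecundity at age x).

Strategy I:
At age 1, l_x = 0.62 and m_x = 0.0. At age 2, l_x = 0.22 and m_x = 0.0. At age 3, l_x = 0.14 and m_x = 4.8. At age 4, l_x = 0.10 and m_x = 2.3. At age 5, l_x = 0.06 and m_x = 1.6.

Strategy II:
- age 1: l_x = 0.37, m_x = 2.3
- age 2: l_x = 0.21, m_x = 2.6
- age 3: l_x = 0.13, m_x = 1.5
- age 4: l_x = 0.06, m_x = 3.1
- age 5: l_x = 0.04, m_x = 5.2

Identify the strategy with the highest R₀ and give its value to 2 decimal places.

Strategy I: R₀ = 0.62×0.0 + 0.22×0.0 + 0.14×4.8 + 0.10×2.3 + 0.06×1.6 = 0.9980
Strategy II: R₀ = 0.37×2.3 + 0.21×2.6 + 0.13×1.5 + 0.06×3.1 + 0.04×5.2 = 1.9860
Highest R₀: strategy II with 1.9860.

1.99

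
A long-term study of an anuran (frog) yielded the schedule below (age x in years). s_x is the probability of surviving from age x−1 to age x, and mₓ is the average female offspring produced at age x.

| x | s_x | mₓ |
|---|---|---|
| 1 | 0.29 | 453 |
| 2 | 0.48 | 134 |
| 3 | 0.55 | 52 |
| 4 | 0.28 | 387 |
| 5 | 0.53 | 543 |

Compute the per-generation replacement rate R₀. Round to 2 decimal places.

168.47

Survivorship from birth: l_x = s_1·s_2·…·s_x.
  l_1 = 0.29000
  l_2 = 0.13920
  l_3 = 0.07656
  l_4 = 0.02144
  l_5 = 0.01136
R₀ = Σ l_x mₓ:
  age 1: 0.29000 × 453 = 131.3700
  age 2: 0.13920 × 134 = 18.6528
  age 3: 0.07656 × 52 = 3.9811
  age 4: 0.02144 × 387 = 8.2973
  age 5: 0.01136 × 543 = 6.1685
R₀ = 131.3700 + 18.6528 + 3.9811 + 8.2973 + 6.1685 = 168.4697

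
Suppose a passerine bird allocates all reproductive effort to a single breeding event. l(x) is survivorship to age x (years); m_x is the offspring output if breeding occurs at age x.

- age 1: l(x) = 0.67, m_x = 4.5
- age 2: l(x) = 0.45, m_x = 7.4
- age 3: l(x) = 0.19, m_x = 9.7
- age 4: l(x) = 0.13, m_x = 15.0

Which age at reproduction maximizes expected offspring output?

2

Expected offspring if breeding at age x = l(x) × m_x:
  age 1: 0.67 × 4.5 = 3.015
  age 2: 0.45 × 7.4 = 3.330
  age 3: 0.19 × 9.7 = 1.843
  age 4: 0.13 × 15.0 = 1.950
Maximum at age 2 (3.330).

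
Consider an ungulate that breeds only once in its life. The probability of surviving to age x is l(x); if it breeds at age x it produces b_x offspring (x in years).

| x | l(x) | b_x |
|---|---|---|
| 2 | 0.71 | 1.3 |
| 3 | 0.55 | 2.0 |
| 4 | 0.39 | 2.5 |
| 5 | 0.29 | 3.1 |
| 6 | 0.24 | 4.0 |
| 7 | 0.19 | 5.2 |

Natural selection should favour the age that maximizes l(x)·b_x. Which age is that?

Expected offspring if breeding at age x = l(x) × b_x:
  age 2: 0.71 × 1.3 = 0.923
  age 3: 0.55 × 2.0 = 1.100
  age 4: 0.39 × 2.5 = 0.975
  age 5: 0.29 × 3.1 = 0.899
  age 6: 0.24 × 4.0 = 0.960
  age 7: 0.19 × 5.2 = 0.988
Maximum at age 3 (1.100).

3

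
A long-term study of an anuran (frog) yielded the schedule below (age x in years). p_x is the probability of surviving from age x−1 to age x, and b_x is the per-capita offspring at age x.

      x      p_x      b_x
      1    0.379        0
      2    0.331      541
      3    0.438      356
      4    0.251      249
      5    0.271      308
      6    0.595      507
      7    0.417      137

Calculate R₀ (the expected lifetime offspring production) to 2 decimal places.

Survivorship from birth: l_x = p_1·p_2·…·p_x.
  l_1 = 0.37900
  l_2 = 0.12545
  l_3 = 0.05495
  l_4 = 0.01379
  l_5 = 0.00374
  l_6 = 0.00222
  l_7 = 0.00093
R₀ = Σ l_x b_x:
  age 1: 0.37900 × 0 = 0.0000
  age 2: 0.12545 × 541 = 67.8685
  age 3: 0.05495 × 356 = 19.5622
  age 4: 0.01379 × 249 = 3.4337
  age 5: 0.00374 × 308 = 1.1519
  age 6: 0.00222 × 507 = 1.1255
  age 7: 0.00093 × 137 = 0.1274
R₀ = 0.0000 + 67.8685 + 19.5622 + 3.4337 + 1.1519 + 1.1255 + 0.1274 = 93.2692

93.27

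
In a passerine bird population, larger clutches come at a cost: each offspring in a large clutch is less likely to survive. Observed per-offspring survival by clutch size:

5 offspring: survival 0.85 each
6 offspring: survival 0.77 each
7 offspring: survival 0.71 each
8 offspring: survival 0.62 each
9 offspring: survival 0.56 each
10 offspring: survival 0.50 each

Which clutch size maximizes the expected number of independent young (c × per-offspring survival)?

Expected independent young = c × s(c):
  c=5: 5 × 0.85 = 4.250
  c=6: 6 × 0.77 = 4.620
  c=7: 7 × 0.71 = 4.970
  c=8: 8 × 0.62 = 4.960
  c=9: 9 × 0.56 = 5.040
  c=10: 10 × 0.50 = 5.000
Maximum at c = 9 (5.040 independent young).

9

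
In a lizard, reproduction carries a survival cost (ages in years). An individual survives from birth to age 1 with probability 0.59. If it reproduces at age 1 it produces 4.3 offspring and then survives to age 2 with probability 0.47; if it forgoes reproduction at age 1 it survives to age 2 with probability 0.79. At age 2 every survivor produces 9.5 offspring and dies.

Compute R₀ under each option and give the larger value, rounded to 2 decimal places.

5.17

breed at age 1: R₀ = 0.59 × (4.3 + 0.47 × 9.5) = 0.59 × 8.7650 = 5.1714
delay to age 2: R₀ = 0.59 × (0.79 × 9.5) = 0.59 × 7.5050 = 4.4280
Higher: breed at age 1 (5.1714).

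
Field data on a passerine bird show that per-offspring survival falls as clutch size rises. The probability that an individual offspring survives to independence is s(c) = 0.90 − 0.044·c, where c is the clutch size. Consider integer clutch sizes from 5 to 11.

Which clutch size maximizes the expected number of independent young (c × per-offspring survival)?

Expected independent young = c × s(c):
  c=5: 5 × 0.680 = 3.400
  c=6: 6 × 0.636 = 3.816
  c=7: 7 × 0.592 = 4.144
  c=8: 8 × 0.548 = 4.384
  c=9: 9 × 0.504 = 4.536
  c=10: 10 × 0.460 = 4.600
  c=11: 11 × 0.416 = 4.576
Maximum at c = 10 (4.600 independent young).

10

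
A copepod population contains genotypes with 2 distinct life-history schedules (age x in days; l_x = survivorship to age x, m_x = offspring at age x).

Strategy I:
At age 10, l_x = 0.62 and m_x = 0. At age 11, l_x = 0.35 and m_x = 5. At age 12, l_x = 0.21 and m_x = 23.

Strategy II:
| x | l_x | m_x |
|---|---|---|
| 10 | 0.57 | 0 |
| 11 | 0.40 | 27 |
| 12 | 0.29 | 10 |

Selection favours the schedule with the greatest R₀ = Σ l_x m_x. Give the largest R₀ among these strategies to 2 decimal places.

13.70

Strategy I: R₀ = 0.62×0 + 0.35×5 + 0.21×23 = 6.5800
Strategy II: R₀ = 0.57×0 + 0.40×27 + 0.29×10 = 13.7000
Highest R₀: strategy II with 13.7000.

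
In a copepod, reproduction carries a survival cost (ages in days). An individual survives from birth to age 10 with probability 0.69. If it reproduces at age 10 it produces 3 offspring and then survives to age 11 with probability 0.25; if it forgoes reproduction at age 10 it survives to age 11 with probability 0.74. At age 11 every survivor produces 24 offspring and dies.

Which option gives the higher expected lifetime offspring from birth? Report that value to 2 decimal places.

breed at age 10: R₀ = 0.69 × (3 + 0.25 × 24) = 0.69 × 9.0000 = 6.2100
delay to age 11: R₀ = 0.69 × (0.74 × 24) = 0.69 × 17.7600 = 12.2544
Higher: delay to age 11 (12.2544).

12.25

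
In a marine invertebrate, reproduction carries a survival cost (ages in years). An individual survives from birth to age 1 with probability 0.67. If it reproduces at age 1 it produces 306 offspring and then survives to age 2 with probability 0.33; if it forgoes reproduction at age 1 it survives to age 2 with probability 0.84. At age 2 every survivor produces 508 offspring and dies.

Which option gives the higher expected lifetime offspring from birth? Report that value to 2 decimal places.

317.34

breed at age 1: R₀ = 0.67 × (306 + 0.33 × 508) = 0.67 × 473.6400 = 317.3388
delay to age 2: R₀ = 0.67 × (0.84 × 508) = 0.67 × 426.7200 = 285.9024
Higher: breed at age 1 (317.3388).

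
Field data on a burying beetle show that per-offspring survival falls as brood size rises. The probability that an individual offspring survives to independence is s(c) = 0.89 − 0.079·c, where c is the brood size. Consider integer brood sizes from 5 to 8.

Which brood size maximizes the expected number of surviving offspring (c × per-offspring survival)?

6

Expected surviving offspring = c × s(c):
  c=5: 5 × 0.495 = 2.475
  c=6: 6 × 0.416 = 2.496
  c=7: 7 × 0.337 = 2.359
  c=8: 8 × 0.258 = 2.064
Maximum at c = 6 (2.496 surviving offspring).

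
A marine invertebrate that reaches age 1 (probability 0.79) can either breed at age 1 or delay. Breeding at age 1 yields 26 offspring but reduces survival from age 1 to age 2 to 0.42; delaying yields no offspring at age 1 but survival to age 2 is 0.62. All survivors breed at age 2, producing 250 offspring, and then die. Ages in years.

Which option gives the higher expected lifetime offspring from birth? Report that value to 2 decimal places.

breed at age 1: R₀ = 0.79 × (26 + 0.42 × 250) = 0.79 × 131.0000 = 103.4900
delay to age 2: R₀ = 0.79 × (0.62 × 250) = 0.79 × 155.0000 = 122.4500
Higher: delay to age 2 (122.4500).

122.45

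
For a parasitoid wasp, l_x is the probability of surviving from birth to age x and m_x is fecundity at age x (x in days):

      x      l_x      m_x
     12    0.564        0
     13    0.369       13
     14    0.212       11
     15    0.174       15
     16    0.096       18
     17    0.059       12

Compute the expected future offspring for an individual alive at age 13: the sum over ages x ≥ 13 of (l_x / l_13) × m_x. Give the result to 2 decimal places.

l_13 = 0.369. Conditional survival from age 13 to x is l_x / l_13.
  x=13: (0.369/0.369) × 13 = 13.0000
  x=14: (0.212/0.369) × 11 = 6.3198
  x=15: (0.174/0.369) × 15 = 7.0732
  x=16: (0.096/0.369) × 18 = 4.6829
  x=17: (0.059/0.369) × 12 = 1.9187
Sum = 13.0000 + 6.3198 + 7.0732 + 4.6829 + 1.9187 = 32.9946

32.99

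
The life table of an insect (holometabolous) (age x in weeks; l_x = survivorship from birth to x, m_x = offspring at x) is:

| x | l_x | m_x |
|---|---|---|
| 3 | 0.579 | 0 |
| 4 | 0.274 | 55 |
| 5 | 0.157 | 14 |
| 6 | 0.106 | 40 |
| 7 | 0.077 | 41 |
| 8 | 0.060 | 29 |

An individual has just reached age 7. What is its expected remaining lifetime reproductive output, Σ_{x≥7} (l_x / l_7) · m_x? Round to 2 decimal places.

l_7 = 0.077. Conditional survival from age 7 to x is l_x / l_7.
  x=7: (0.077/0.077) × 41 = 41.0000
  x=8: (0.060/0.077) × 29 = 22.5974
Sum = 41.0000 + 22.5974 = 63.5974

63.60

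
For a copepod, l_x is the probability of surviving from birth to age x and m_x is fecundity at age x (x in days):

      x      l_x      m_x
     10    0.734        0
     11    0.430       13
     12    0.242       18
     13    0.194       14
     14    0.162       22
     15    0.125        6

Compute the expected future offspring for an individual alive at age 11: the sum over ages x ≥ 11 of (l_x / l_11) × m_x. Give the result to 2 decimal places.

39.48

l_11 = 0.430. Conditional survival from age 11 to x is l_x / l_11.
  x=11: (0.430/0.430) × 13 = 13.0000
  x=12: (0.242/0.430) × 18 = 10.1302
  x=13: (0.194/0.430) × 14 = 6.3163
  x=14: (0.162/0.430) × 22 = 8.2884
  x=15: (0.125/0.430) × 6 = 1.7442
Sum = 13.0000 + 10.1302 + 6.3163 + 8.2884 + 1.7442 = 39.4791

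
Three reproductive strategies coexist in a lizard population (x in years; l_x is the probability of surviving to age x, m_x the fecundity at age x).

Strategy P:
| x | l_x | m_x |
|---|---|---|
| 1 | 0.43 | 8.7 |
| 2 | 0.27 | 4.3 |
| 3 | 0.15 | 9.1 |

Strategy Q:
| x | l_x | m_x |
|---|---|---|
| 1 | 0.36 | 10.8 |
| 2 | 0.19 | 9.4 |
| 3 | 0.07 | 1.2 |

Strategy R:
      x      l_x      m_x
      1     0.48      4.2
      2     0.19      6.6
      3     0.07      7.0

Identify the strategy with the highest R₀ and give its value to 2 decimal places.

6.27

Strategy P: R₀ = 0.43×8.7 + 0.27×4.3 + 0.15×9.1 = 6.2670
Strategy Q: R₀ = 0.36×10.8 + 0.19×9.4 + 0.07×1.2 = 5.7580
Strategy R: R₀ = 0.48×4.2 + 0.19×6.6 + 0.07×7.0 = 3.7600
Highest R₀: strategy P with 6.2670.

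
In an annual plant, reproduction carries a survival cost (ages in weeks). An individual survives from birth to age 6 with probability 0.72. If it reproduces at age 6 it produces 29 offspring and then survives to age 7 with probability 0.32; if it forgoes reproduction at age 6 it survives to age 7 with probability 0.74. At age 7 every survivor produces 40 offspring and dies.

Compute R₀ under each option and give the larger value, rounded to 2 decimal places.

30.10

breed at age 6: R₀ = 0.72 × (29 + 0.32 × 40) = 0.72 × 41.8000 = 30.0960
delay to age 7: R₀ = 0.72 × (0.74 × 40) = 0.72 × 29.6000 = 21.3120
Higher: breed at age 6 (30.0960).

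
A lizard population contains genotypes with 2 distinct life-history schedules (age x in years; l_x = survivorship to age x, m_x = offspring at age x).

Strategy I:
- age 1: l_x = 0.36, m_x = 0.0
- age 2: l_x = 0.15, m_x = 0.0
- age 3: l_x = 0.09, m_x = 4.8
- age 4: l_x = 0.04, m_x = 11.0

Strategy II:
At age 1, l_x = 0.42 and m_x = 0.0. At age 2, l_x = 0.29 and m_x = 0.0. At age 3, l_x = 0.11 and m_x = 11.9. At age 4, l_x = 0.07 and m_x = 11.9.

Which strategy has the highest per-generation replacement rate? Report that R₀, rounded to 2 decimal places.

2.14

Strategy I: R₀ = 0.36×0.0 + 0.15×0.0 + 0.09×4.8 + 0.04×11.0 = 0.8720
Strategy II: R₀ = 0.42×0.0 + 0.29×0.0 + 0.11×11.9 + 0.07×11.9 = 2.1420
Highest R₀: strategy II with 2.1420.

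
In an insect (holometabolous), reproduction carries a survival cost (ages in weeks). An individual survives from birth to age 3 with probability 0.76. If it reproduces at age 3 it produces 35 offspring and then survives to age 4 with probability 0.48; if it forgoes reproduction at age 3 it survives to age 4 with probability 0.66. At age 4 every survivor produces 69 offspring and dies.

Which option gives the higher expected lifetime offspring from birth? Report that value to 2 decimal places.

51.77

breed at age 3: R₀ = 0.76 × (35 + 0.48 × 69) = 0.76 × 68.1200 = 51.7712
delay to age 4: R₀ = 0.76 × (0.66 × 69) = 0.76 × 45.5400 = 34.6104
Higher: breed at age 3 (51.7712).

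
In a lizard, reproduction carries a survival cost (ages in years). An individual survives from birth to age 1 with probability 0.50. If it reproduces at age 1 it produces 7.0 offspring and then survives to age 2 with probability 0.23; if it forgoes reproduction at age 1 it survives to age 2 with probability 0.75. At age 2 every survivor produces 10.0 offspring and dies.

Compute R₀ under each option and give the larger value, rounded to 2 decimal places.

4.65

breed at age 1: R₀ = 0.50 × (7.0 + 0.23 × 10.0) = 0.50 × 9.3000 = 4.6500
delay to age 2: R₀ = 0.50 × (0.75 × 10.0) = 0.50 × 7.5000 = 3.7500
Higher: breed at age 1 (4.6500).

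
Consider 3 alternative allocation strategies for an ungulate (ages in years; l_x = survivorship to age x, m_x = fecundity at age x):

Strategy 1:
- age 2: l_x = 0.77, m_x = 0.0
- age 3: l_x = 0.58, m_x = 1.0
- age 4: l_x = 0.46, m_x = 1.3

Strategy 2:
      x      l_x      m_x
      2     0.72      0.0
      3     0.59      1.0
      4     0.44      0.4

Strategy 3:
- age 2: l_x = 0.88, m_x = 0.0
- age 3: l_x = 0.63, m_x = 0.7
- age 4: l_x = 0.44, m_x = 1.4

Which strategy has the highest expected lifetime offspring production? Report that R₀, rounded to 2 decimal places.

Strategy 1: R₀ = 0.77×0.0 + 0.58×1.0 + 0.46×1.3 = 1.1780
Strategy 2: R₀ = 0.72×0.0 + 0.59×1.0 + 0.44×0.4 = 0.7660
Strategy 3: R₀ = 0.88×0.0 + 0.63×0.7 + 0.44×1.4 = 1.0570
Highest R₀: strategy 1 with 1.1780.

1.18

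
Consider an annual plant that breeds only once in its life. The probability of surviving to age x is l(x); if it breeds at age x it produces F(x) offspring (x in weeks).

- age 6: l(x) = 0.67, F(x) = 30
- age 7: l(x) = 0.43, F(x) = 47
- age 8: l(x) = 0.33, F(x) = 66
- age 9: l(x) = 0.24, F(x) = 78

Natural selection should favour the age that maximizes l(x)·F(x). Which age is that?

8

Expected offspring if breeding at age x = l(x) × F(x):
  age 6: 0.67 × 30 = 20.100
  age 7: 0.43 × 47 = 20.210
  age 8: 0.33 × 66 = 21.780
  age 9: 0.24 × 78 = 18.720
Maximum at age 8 (21.780).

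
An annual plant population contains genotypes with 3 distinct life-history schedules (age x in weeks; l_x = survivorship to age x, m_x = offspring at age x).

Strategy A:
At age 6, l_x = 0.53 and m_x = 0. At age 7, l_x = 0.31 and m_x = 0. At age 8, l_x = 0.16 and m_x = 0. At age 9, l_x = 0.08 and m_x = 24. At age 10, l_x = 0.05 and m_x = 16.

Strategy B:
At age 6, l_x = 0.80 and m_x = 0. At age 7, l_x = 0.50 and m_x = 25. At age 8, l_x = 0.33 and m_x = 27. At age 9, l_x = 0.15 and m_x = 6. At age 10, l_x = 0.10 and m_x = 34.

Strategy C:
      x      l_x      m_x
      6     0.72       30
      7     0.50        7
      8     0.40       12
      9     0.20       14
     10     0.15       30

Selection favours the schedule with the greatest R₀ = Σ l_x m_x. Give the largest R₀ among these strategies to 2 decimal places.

Strategy A: R₀ = 0.53×0 + 0.31×0 + 0.16×0 + 0.08×24 + 0.05×16 = 2.7200
Strategy B: R₀ = 0.80×0 + 0.50×25 + 0.33×27 + 0.15×6 + 0.10×34 = 25.7100
Strategy C: R₀ = 0.72×30 + 0.50×7 + 0.40×12 + 0.20×14 + 0.15×30 = 37.2000
Highest R₀: strategy C with 37.2000.

37.20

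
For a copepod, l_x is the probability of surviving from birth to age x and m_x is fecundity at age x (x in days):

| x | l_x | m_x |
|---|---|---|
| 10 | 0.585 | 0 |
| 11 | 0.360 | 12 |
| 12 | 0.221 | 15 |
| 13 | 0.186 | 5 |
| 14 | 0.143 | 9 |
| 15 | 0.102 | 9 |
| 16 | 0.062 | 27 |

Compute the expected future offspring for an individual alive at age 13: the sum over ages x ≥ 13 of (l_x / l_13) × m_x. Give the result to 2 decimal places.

l_13 = 0.186. Conditional survival from age 13 to x is l_x / l_13.
  x=13: (0.186/0.186) × 5 = 5.0000
  x=14: (0.143/0.186) × 9 = 6.9194
  x=15: (0.102/0.186) × 9 = 4.9355
  x=16: (0.062/0.186) × 27 = 9.0000
Sum = 5.0000 + 6.9194 + 4.9355 + 9.0000 = 25.8548

25.85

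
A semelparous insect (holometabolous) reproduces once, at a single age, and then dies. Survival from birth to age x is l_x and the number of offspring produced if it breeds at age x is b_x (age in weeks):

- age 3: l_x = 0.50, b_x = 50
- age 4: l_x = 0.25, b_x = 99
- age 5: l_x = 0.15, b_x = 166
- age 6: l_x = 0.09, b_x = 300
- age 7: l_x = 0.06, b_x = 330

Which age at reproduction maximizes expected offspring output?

Expected offspring if breeding at age x = l_x × b_x:
  age 3: 0.50 × 50 = 25.000
  age 4: 0.25 × 99 = 24.750
  age 5: 0.15 × 166 = 24.900
  age 6: 0.09 × 300 = 27.000
  age 7: 0.06 × 330 = 19.800
Maximum at age 6 (27.000).

6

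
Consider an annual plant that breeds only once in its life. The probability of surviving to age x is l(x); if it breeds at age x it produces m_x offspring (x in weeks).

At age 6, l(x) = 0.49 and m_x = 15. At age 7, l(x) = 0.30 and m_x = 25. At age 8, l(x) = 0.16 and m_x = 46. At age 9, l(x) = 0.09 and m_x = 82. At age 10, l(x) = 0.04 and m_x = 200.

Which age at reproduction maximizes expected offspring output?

10

Expected offspring if breeding at age x = l(x) × m_x:
  age 6: 0.49 × 15 = 7.350
  age 7: 0.30 × 25 = 7.500
  age 8: 0.16 × 46 = 7.360
  age 9: 0.09 × 82 = 7.380
  age 10: 0.04 × 200 = 8.000
Maximum at age 10 (8.000).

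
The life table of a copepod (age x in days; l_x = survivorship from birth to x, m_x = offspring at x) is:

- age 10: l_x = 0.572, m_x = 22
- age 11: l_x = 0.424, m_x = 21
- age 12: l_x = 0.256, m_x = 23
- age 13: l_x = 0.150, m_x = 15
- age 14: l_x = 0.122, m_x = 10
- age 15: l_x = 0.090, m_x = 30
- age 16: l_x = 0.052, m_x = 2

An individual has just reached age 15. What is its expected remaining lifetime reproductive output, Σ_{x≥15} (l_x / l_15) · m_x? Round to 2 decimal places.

31.16

l_15 = 0.090. Conditional survival from age 15 to x is l_x / l_15.
  x=15: (0.090/0.090) × 30 = 30.0000
  x=16: (0.052/0.090) × 2 = 1.1556
Sum = 30.0000 + 1.1556 = 31.1556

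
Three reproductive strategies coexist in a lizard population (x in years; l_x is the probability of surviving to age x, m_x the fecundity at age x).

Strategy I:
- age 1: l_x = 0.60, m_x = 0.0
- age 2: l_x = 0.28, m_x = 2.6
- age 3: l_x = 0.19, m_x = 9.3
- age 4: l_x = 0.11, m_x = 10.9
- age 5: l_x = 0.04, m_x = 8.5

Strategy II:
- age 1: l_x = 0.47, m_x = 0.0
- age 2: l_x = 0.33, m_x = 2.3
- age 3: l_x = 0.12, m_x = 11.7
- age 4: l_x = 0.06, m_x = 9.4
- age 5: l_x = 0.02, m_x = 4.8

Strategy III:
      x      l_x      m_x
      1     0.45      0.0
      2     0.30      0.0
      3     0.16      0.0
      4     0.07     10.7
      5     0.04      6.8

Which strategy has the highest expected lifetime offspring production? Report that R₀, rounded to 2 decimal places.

Strategy I: R₀ = 0.60×0.0 + 0.28×2.6 + 0.19×9.3 + 0.11×10.9 + 0.04×8.5 = 4.0340
Strategy II: R₀ = 0.47×0.0 + 0.33×2.3 + 0.12×11.7 + 0.06×9.4 + 0.02×4.8 = 2.8230
Strategy III: R₀ = 0.45×0.0 + 0.30×0.0 + 0.16×0.0 + 0.07×10.7 + 0.04×6.8 = 1.0210
Highest R₀: strategy I with 4.0340.

4.03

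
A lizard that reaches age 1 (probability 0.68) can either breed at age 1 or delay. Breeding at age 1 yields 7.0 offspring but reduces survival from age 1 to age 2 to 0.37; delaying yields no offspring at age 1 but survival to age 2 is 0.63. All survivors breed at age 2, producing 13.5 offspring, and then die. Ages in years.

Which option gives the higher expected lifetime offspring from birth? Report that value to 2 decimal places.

breed at age 1: R₀ = 0.68 × (7.0 + 0.37 × 13.5) = 0.68 × 11.9950 = 8.1566
delay to age 2: R₀ = 0.68 × (0.63 × 13.5) = 0.68 × 8.5050 = 5.7834
Higher: breed at age 1 (8.1566).

8.16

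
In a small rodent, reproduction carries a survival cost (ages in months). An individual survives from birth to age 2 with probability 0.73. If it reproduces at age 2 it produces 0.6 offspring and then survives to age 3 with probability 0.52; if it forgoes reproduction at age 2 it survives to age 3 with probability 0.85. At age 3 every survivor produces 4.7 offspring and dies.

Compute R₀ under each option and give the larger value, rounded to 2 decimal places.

breed at age 2: R₀ = 0.73 × (0.6 + 0.52 × 4.7) = 0.73 × 3.0440 = 2.2221
delay to age 3: R₀ = 0.73 × (0.85 × 4.7) = 0.73 × 3.9950 = 2.9163
Higher: delay to age 3 (2.9163).

2.92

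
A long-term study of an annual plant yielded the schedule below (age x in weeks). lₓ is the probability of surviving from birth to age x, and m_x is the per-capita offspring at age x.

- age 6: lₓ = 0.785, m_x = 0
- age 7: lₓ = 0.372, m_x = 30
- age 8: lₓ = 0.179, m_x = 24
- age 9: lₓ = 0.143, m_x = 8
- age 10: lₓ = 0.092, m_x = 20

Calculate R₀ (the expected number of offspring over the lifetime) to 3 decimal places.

R₀ = Σ lₓ m_x:
  age 6: 0.785 × 0 = 0.0000
  age 7: 0.372 × 30 = 11.1600
  age 8: 0.179 × 24 = 4.2960
  age 9: 0.143 × 8 = 1.1440
  age 10: 0.092 × 20 = 1.8400
R₀ = 0.0000 + 11.1600 + 4.2960 + 1.1440 + 1.8400 = 18.4400

18.440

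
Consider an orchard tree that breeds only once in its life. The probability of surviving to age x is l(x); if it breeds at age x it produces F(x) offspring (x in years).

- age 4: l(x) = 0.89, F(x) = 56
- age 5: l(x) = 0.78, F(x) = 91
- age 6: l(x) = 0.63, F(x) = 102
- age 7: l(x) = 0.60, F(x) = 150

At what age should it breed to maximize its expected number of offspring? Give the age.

7

Expected offspring if breeding at age x = l(x) × F(x):
  age 4: 0.89 × 56 = 49.840
  age 5: 0.78 × 91 = 70.980
  age 6: 0.63 × 102 = 64.260
  age 7: 0.60 × 150 = 90.000
Maximum at age 7 (90.000).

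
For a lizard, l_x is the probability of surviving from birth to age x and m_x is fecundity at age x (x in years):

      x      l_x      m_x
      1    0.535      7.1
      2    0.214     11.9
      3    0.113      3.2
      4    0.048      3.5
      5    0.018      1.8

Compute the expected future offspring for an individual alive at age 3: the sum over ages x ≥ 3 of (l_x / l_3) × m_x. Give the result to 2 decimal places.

4.97

l_3 = 0.113. Conditional survival from age 3 to x is l_x / l_3.
  x=3: (0.113/0.113) × 3.2 = 3.2000
  x=4: (0.048/0.113) × 3.5 = 1.4867
  x=5: (0.018/0.113) × 1.8 = 0.2867
Sum = 3.2000 + 1.4867 + 0.2867 = 4.9735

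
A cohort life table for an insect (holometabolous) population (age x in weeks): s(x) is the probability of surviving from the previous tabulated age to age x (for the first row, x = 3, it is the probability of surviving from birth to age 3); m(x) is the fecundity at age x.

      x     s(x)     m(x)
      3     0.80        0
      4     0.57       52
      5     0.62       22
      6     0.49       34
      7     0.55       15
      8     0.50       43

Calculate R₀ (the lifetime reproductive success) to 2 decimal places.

Survivorship from birth: l_x = s_3·s_4·…·s_x.
  l_3 = 0.80000
  l_4 = 0.45600
  l_5 = 0.28272
  l_6 = 0.13853
  l_7 = 0.07619
  l_8 = 0.03810
R₀ = Σ l_x m(x):
  age 3: 0.80000 × 0 = 0.0000
  age 4: 0.45600 × 52 = 23.7120
  age 5: 0.28272 × 22 = 6.2198
  age 6: 0.13853 × 34 = 4.7100
  age 7: 0.07619 × 15 = 1.1428
  age 8: 0.03810 × 43 = 1.6383
R₀ = 0.0000 + 23.7120 + 6.2198 + 4.7100 + 1.1428 + 1.6383 = 37.4230

37.42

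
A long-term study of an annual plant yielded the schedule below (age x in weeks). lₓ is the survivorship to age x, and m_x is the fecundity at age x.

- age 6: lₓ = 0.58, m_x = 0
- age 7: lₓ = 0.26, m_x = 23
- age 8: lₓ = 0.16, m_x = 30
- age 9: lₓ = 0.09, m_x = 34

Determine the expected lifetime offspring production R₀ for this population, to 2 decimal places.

13.84

R₀ = Σ lₓ m_x:
  age 6: 0.58 × 0 = 0.0000
  age 7: 0.26 × 23 = 5.9800
  age 8: 0.16 × 30 = 4.8000
  age 9: 0.09 × 34 = 3.0600
R₀ = 0.0000 + 5.9800 + 4.8000 + 3.0600 = 13.8400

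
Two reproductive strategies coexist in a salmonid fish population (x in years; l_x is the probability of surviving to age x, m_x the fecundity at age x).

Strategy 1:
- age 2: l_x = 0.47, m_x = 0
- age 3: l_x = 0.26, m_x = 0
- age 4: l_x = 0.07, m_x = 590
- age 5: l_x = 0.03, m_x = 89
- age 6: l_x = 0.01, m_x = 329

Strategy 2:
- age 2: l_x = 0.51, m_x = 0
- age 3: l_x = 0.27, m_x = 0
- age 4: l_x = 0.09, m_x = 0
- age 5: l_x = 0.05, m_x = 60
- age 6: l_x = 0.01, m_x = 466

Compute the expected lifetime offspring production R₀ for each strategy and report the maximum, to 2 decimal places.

47.26

Strategy 1: R₀ = 0.47×0 + 0.26×0 + 0.07×590 + 0.03×89 + 0.01×329 = 47.2600
Strategy 2: R₀ = 0.51×0 + 0.27×0 + 0.09×0 + 0.05×60 + 0.01×466 = 7.6600
Highest R₀: strategy 1 with 47.2600.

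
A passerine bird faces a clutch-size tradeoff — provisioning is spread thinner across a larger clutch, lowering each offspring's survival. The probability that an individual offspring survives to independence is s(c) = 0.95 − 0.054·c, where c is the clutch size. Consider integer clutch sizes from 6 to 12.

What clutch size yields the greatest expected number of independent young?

9

Expected independent young = c × s(c):
  c=6: 6 × 0.626 = 3.756
  c=7: 7 × 0.572 = 4.004
  c=8: 8 × 0.518 = 4.144
  c=9: 9 × 0.464 = 4.176
  c=10: 10 × 0.410 = 4.100
  c=11: 11 × 0.356 = 3.916
  c=12: 12 × 0.302 = 3.624
Maximum at c = 9 (4.176 independent young).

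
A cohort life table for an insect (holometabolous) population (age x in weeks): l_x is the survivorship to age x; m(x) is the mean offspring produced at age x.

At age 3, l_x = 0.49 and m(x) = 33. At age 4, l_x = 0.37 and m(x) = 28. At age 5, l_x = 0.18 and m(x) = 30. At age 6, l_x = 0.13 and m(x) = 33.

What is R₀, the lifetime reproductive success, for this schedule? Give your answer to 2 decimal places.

R₀ = Σ l_x m(x):
  age 3: 0.49 × 33 = 16.1700
  age 4: 0.37 × 28 = 10.3600
  age 5: 0.18 × 30 = 5.4000
  age 6: 0.13 × 33 = 4.2900
R₀ = 16.1700 + 10.3600 + 5.4000 + 4.2900 = 36.2200

36.22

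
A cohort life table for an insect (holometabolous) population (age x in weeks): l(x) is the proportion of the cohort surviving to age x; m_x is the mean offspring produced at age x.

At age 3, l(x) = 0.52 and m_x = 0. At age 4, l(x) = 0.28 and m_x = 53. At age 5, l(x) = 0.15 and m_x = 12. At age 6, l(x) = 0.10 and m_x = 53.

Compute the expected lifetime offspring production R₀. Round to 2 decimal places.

21.94

R₀ = Σ l(x) m_x:
  age 3: 0.52 × 0 = 0.0000
  age 4: 0.28 × 53 = 14.8400
  age 5: 0.15 × 12 = 1.8000
  age 6: 0.10 × 53 = 5.3000
R₀ = 0.0000 + 14.8400 + 1.8000 + 5.3000 = 21.9400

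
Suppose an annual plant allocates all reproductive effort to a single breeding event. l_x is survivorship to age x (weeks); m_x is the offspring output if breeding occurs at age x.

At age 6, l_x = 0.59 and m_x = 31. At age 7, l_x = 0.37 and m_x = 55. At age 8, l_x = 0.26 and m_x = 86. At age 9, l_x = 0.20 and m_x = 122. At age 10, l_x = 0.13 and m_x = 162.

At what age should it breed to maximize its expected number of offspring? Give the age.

Expected offspring if breeding at age x = l_x × m_x:
  age 6: 0.59 × 31 = 18.290
  age 7: 0.37 × 55 = 20.350
  age 8: 0.26 × 86 = 22.360
  age 9: 0.20 × 122 = 24.400
  age 10: 0.13 × 162 = 21.060
Maximum at age 9 (24.400).

9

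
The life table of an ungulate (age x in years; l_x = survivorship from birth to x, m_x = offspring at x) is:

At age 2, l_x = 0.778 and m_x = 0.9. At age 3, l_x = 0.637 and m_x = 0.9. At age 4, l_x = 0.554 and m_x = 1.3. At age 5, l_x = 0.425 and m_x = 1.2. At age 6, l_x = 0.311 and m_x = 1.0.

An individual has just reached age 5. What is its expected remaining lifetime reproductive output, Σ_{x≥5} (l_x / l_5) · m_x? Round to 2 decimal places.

1.93

l_5 = 0.425. Conditional survival from age 5 to x is l_x / l_5.
  x=5: (0.425/0.425) × 1.2 = 1.2000
  x=6: (0.311/0.425) × 1.0 = 0.7318
Sum = 1.2000 + 0.7318 = 1.9318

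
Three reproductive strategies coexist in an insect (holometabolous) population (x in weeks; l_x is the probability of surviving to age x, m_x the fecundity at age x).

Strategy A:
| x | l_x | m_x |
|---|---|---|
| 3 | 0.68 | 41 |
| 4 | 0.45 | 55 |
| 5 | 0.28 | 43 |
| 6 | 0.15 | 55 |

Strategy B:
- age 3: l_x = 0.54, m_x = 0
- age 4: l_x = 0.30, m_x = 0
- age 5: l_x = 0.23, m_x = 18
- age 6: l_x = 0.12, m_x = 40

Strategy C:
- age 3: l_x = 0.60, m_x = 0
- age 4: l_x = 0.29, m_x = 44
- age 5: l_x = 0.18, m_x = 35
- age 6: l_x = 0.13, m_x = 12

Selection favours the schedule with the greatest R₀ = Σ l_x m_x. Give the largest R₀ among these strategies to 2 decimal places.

Strategy A: R₀ = 0.68×41 + 0.45×55 + 0.28×43 + 0.15×55 = 72.9200
Strategy B: R₀ = 0.54×0 + 0.30×0 + 0.23×18 + 0.12×40 = 8.9400
Strategy C: R₀ = 0.60×0 + 0.29×44 + 0.18×35 + 0.13×12 = 20.6200
Highest R₀: strategy A with 72.9200.

72.92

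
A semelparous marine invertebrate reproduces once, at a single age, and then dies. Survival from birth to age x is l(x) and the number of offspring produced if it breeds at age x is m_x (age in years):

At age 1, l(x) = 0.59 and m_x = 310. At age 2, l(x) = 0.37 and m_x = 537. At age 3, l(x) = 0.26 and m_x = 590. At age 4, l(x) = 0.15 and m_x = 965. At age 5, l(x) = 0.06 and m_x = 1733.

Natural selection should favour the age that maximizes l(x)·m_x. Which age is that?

2

Expected offspring if breeding at age x = l(x) × m_x:
  age 1: 0.59 × 310 = 182.900
  age 2: 0.37 × 537 = 198.690
  age 3: 0.26 × 590 = 153.400
  age 4: 0.15 × 965 = 144.750
  age 5: 0.06 × 1733 = 103.980
Maximum at age 2 (198.690).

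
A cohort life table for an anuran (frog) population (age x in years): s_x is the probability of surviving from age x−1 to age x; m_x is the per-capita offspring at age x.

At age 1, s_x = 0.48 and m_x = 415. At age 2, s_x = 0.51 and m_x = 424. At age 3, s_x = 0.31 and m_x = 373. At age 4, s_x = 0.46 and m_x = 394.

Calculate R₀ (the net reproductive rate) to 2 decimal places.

Survivorship from birth: l_x = s_1·s_2·…·s_x.
  l_1 = 0.48000
  l_2 = 0.24480
  l_3 = 0.07589
  l_4 = 0.03491
R₀ = Σ l_x m_x:
  age 1: 0.48000 × 415 = 199.2000
  age 2: 0.24480 × 424 = 103.7952
  age 3: 0.07589 × 373 = 28.3070
  age 4: 0.03491 × 394 = 13.7545
R₀ = 199.2000 + 103.7952 + 28.3070 + 13.7545 = 345.0567

345.06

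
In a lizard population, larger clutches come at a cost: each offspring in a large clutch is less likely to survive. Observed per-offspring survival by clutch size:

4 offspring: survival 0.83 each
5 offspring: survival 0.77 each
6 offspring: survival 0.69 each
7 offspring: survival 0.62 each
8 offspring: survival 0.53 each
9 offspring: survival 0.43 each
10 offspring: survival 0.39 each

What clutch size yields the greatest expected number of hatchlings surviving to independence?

Expected hatchlings surviving to independence = c × s(c):
  c=4: 4 × 0.83 = 3.320
  c=5: 5 × 0.77 = 3.850
  c=6: 6 × 0.69 = 4.140
  c=7: 7 × 0.62 = 4.340
  c=8: 8 × 0.53 = 4.240
  c=9: 9 × 0.43 = 3.870
  c=10: 10 × 0.39 = 3.900
Maximum at c = 7 (4.340 hatchlings surviving to independence).

7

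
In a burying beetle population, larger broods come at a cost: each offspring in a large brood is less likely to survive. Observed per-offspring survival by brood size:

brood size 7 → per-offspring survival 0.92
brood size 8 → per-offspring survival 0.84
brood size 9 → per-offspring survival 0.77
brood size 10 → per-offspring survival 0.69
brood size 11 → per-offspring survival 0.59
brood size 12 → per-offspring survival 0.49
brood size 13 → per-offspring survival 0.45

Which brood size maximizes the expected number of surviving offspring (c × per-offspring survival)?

Expected surviving offspring = c × s(c):
  c=7: 7 × 0.92 = 6.440
  c=8: 8 × 0.84 = 6.720
  c=9: 9 × 0.77 = 6.930
  c=10: 10 × 0.69 = 6.900
  c=11: 11 × 0.59 = 6.490
  c=12: 12 × 0.49 = 5.880
  c=13: 13 × 0.45 = 5.850
Maximum at c = 9 (6.930 surviving offspring).

9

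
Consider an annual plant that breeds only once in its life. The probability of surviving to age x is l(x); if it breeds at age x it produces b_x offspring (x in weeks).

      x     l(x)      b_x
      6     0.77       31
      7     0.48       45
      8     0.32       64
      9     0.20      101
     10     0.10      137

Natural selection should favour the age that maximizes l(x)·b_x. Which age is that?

6

Expected offspring if breeding at age x = l(x) × b_x:
  age 6: 0.77 × 31 = 23.870
  age 7: 0.48 × 45 = 21.600
  age 8: 0.32 × 64 = 20.480
  age 9: 0.20 × 101 = 20.200
  age 10: 0.10 × 137 = 13.700
Maximum at age 6 (23.870).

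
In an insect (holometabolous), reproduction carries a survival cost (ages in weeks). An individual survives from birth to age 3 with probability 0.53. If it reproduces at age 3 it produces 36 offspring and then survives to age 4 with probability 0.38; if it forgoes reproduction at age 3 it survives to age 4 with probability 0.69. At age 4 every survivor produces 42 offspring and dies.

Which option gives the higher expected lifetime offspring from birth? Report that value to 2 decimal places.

breed at age 3: R₀ = 0.53 × (36 + 0.38 × 42) = 0.53 × 51.9600 = 27.5388
delay to age 4: R₀ = 0.53 × (0.69 × 42) = 0.53 × 28.9800 = 15.3594
Higher: breed at age 3 (27.5388).

27.54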